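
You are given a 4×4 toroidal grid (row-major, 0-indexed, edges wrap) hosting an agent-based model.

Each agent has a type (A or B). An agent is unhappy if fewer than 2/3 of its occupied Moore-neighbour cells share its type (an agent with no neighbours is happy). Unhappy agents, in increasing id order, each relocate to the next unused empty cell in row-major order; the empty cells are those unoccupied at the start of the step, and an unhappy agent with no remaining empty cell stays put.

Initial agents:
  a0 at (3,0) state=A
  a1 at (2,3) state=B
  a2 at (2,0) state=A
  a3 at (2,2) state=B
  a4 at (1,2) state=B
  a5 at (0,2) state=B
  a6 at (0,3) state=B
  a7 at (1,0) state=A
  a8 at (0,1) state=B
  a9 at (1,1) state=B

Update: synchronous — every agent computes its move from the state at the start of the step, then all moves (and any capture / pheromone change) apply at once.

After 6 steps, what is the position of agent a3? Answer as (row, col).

t=1: a0@(0,0):A a1@(1,3):B a2@(2,1):A a3@(2,2):B a4@(1,2):B a5@(0,2):B a6@(3,1):B a7@(3,2):A a8@(3,3):B a9@(1,1):B
t=2: a0@(0,1):A a1@(1,3):B a2@(0,3):A a3@(2,2):B a4@(1,2):B a5@(0,2):B a6@(1,0):B a7@(2,0):A a8@(2,3):B a9@(3,0):B
t=3: a0@(0,0):A a1@(1,3):B a2@(1,1):A a3@(2,2):B a4@(1,2):B a5@(2,1):B a6@(3,1):B a7@(3,2):A a8@(2,3):B a9@(3,3):B
t=4: a0@(0,1):A a1@(1,3):B a2@(0,2):A a3@(2,2):B a4@(1,2):B a5@(0,3):B a6@(1,0):B a7@(2,0):A a8@(2,3):B a9@(3,0):B
t=5: a0@(0,0):A a1@(1,3):B a2@(1,1):A a3@(2,2):B a4@(1,2):B a5@(0,3):B a6@(2,1):B a7@(3,1):A a8@(2,3):B a9@(3,2):B
t=6: a0@(0,1):A a1@(1,3):B a2@(0,2):A a3@(2,2):B a4@(1,2):B a5@(0,3):B a6@(1,0):B a7@(2,0):A a8@(2,3):B a9@(3,2):B

(2, 2)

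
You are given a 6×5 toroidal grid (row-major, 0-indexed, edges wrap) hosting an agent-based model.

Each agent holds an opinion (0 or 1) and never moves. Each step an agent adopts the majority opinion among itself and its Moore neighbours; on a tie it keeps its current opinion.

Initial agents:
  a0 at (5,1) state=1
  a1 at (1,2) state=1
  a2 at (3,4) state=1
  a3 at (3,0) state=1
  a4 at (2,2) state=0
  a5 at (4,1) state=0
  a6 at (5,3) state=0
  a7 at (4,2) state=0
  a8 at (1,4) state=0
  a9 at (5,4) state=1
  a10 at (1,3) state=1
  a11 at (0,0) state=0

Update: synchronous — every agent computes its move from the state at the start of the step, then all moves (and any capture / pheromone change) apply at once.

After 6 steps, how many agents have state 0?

7

t=1: a0@(5,1):0 a1@(1,2):1 a2@(3,4):1 a3@(3,0):1 a4@(2,2):1 a5@(4,1):0 a6@(5,3):0 a7@(4,2):0 a8@(1,4):0 a9@(5,4):0 a10@(1,3):1 a11@(0,0):0
t=2: (unchanged — steady state)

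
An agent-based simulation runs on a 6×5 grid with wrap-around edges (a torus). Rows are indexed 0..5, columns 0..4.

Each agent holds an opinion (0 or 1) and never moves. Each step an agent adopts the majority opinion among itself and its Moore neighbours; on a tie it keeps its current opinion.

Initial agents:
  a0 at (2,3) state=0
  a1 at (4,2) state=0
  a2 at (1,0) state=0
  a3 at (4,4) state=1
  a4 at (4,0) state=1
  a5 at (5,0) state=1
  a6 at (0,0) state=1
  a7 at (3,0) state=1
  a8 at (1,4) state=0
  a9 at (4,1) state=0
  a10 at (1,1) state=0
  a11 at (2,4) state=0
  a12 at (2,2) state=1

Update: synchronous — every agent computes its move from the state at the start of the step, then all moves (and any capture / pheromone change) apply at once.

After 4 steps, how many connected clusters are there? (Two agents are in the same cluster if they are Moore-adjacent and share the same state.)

3

t=1: a0@(2,3):0 a1@(4,2):0 a2@(1,0):0 a3@(4,4):1 a4@(4,0):1 a5@(5,0):1 a6@(0,0):0 a7@(3,0):1 a8@(1,4):0 a9@(4,1):1 a10@(1,1):0 a11@(2,4):0 a12@(2,2):0
t=2: (unchanged — steady state)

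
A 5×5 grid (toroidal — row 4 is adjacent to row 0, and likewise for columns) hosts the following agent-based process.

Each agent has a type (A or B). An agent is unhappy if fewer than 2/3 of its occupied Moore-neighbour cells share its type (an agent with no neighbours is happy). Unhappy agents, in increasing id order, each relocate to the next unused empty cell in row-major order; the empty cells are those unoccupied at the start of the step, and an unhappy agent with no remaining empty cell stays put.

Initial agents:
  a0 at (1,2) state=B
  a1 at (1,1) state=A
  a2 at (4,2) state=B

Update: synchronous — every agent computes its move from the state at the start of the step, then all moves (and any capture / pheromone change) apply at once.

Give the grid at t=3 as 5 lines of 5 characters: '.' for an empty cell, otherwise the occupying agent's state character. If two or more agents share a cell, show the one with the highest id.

BA...
B....
.....
.....
.....

t=1: a0@(0,0):B a1@(0,1):A a2@(4,2):B
t=2: a0@(0,2):B a1@(0,3):A a2@(0,4):B
t=3: a0@(0,0):B a1@(0,1):A a2@(1,0):B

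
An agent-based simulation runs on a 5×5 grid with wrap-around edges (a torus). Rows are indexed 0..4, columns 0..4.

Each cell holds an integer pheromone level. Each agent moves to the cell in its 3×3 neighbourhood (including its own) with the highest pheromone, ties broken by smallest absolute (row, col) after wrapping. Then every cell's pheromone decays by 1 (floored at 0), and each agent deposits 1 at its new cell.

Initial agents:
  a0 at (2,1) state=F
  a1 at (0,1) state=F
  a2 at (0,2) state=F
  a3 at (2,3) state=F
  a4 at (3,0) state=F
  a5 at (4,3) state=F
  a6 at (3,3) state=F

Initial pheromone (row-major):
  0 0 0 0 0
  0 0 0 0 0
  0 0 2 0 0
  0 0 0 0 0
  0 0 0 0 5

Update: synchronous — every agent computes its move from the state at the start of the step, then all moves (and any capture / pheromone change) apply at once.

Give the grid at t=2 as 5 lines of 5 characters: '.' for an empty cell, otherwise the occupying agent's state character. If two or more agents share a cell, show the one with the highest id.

F....
.....
..F..
.....
....F

t=1: a0@(2,2) a1@(0,0) a2@(0,1) a3@(2,2) a4@(4,4) a5@(4,4) a6@(4,4) | pheromone: 1 1 0 0 0 / 0 0 0 0 0 / 0 0 3 0 0 / 0 0 0 0 0 / 0 0 0 0 7
t=2: a0@(2,2) a1@(4,4) a2@(0,0) a3@(2,2) a4@(4,4) a5@(4,4) a6@(4,4) | pheromone: 1 0 0 0 0 / 0 0 0 0 0 / 0 0 4 0 0 / 0 0 0 0 0 / 0 0 0 0 10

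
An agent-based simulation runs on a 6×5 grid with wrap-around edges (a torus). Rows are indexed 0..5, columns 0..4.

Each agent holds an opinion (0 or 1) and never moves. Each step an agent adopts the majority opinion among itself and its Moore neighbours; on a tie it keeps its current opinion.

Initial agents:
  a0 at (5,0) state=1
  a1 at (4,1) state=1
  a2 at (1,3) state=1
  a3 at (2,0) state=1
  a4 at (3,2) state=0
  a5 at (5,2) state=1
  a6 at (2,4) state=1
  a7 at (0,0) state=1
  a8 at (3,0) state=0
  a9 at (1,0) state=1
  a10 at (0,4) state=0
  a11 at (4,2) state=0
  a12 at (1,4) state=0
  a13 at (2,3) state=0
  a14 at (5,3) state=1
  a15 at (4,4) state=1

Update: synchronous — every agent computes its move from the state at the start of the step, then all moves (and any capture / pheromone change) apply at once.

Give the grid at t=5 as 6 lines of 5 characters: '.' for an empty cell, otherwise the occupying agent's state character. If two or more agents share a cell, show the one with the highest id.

1...1
1..11
1..11
1.1..
.11.1
1.11.

t=1: a0@(5,0):1 a1@(4,1):1 a2@(1,3):0 a3@(2,0):1 a4@(3,2):0 a5@(5,2):1 a6@(2,4):1 a7@(0,0):1 a8@(3,0):1 a9@(1,0):1 a10@(0,4):1 a11@(4,2):1 a12@(1,4):1 a13@(2,3):0 a14@(5,3):1 a15@(4,4):1
t=2: a0@(5,0):1 a1@(4,1):1 a2@(1,3):1 a3@(2,0):1 a4@(3,2):0 a5@(5,2):1 a6@(2,4):1 a7@(0,0):1 a8@(3,0):1 a9@(1,0):1 a10@(0,4):1 a11@(4,2):1 a12@(1,4):1 a13@(2,3):0 a14@(5,3):1 a15@(4,4):1
t=3: a0@(5,0):1 a1@(4,1):1 a2@(1,3):1 a3@(2,0):1 a4@(3,2):0 a5@(5,2):1 a6@(2,4):1 a7@(0,0):1 a8@(3,0):1 a9@(1,0):1 a10@(0,4):1 a11@(4,2):1 a12@(1,4):1 a13@(2,3):1 a14@(5,3):1 a15@(4,4):1
t=4: a0@(5,0):1 a1@(4,1):1 a2@(1,3):1 a3@(2,0):1 a4@(3,2):1 a5@(5,2):1 a6@(2,4):1 a7@(0,0):1 a8@(3,0):1 a9@(1,0):1 a10@(0,4):1 a11@(4,2):1 a12@(1,4):1 a13@(2,3):1 a14@(5,3):1 a15@(4,4):1
t=5: (unchanged — steady state)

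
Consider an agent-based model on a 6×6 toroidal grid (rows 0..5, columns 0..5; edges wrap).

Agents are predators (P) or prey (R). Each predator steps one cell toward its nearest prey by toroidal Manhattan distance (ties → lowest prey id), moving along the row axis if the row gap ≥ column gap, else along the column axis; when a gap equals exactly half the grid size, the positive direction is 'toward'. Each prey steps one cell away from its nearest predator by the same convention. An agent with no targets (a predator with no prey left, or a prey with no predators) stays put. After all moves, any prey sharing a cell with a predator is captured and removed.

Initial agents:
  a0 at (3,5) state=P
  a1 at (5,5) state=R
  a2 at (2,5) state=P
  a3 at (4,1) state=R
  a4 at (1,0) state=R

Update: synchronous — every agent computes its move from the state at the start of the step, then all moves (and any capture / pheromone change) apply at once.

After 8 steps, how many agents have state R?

2

t=1: a0@(4,5):P a1@(0,5):R a2@(1,5):P a3@(4,2):R a4@(0,0):R
t=2: a0@(5,5):P a2@(0,5):P a3@(4,1):R a4@(5,0):R
t=3: a0@(5,0):P a2@(5,5):P a3@(4,2):R a4@(5,1):R
t=4: a0@(5,1):P a2@(5,0):P a3@(4,3):R a4@(5,2):R
t=5: a0@(5,2):P a2@(5,1):P a3@(4,4):R a4@(5,3):R
t=6: a0@(5,3):P a2@(5,2):P a3@(4,5):R a4@(5,4):R
t=7: a0@(5,4):P a2@(5,3):P a3@(4,0):R a4@(5,5):R
t=8: a0@(5,5):P a2@(5,4):P a3@(4,1):R a4@(5,0):R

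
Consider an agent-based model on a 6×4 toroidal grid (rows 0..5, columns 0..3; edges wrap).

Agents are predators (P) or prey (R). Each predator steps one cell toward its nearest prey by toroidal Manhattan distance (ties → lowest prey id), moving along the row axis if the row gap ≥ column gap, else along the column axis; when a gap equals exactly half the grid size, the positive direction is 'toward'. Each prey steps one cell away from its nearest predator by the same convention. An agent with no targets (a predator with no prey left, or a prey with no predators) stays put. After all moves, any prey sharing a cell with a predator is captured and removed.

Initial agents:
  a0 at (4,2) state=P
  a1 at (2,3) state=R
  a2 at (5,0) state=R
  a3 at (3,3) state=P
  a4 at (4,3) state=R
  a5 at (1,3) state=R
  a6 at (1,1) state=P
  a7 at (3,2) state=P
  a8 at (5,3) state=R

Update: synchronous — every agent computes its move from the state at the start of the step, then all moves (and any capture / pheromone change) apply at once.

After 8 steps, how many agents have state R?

t=1: a0@(4,3):P a1@(1,3):R a2@(5,3):R a3@(2,3):P a4@(4,0):R a5@(0,3):R a6@(1,2):P a7@(2,2):P a8@(0,3):R
t=2: a0@(5,3):P a1@(0,3):R a2@(0,3):R a3@(1,3):P a4@(4,1):R a6@(1,3):P a7@(1,2):P
t=3: a0@(0,3):P a1@(1,3):R a2@(1,3):R a3@(0,3):P a4@(4,0):R a6@(0,3):P a7@(0,2):P
t=4: a0@(1,3):P a1@(2,3):R a2@(2,3):R a3@(1,3):P a4@(3,0):R a6@(1,3):P a7@(1,2):P
t=5: a0@(2,3):P a1@(3,3):R a2@(3,3):R a3@(2,3):P a4@(4,0):R a6@(2,3):P a7@(2,2):P
t=6: a0@(3,3):P a1@(4,3):R a2@(4,3):R a3@(3,3):P a4@(5,0):R a6@(3,3):P a7@(3,2):P
t=7: a0@(4,3):P a1@(5,3):R a2@(5,3):R a3@(4,3):P a4@(0,0):R a6@(4,3):P a7@(4,2):P
t=8: a0@(5,3):P a1@(0,3):R a2@(0,3):R a3@(5,3):P a4@(1,0):R a6@(5,3):P a7@(5,2):P

3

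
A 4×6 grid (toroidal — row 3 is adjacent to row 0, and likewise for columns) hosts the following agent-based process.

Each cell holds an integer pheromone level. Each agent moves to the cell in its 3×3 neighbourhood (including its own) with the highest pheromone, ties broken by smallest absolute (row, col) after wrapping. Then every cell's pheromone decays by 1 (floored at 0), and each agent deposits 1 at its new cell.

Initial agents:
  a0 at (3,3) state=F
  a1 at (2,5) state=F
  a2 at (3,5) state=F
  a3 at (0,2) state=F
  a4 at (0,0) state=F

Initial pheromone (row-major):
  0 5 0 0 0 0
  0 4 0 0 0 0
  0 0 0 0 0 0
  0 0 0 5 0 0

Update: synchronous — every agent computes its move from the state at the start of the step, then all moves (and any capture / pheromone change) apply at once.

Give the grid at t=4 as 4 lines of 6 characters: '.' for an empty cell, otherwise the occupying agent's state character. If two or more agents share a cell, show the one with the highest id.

t=1: a0@(3,3) a1@(1,0) a2@(0,0) a3@(0,1) a4@(0,1) | pheromone: 1 6 0 0 0 0 / 1 3 0 0 0 0 / 0 0 0 0 0 0 / 0 0 0 5 0 0
t=2: a0@(3,3) a1@(0,1) a2@(0,1) a3@(0,1) a4@(0,1) | pheromone: 0 9 0 0 0 0 / 0 2 0 0 0 0 / 0 0 0 0 0 0 / 0 0 0 5 0 0
t=3: a0@(3,3) a1@(0,1) a2@(0,1) a3@(0,1) a4@(0,1) | pheromone: 0 12 0 0 0 0 / 0 1 0 0 0 0 / 0 0 0 0 0 0 / 0 0 0 5 0 0
t=4: a0@(3,3) a1@(0,1) a2@(0,1) a3@(0,1) a4@(0,1) | pheromone: 0 15 0 0 0 0 / 0 0 0 0 0 0 / 0 0 0 0 0 0 / 0 0 0 5 0 0

.F....
......
......
...F..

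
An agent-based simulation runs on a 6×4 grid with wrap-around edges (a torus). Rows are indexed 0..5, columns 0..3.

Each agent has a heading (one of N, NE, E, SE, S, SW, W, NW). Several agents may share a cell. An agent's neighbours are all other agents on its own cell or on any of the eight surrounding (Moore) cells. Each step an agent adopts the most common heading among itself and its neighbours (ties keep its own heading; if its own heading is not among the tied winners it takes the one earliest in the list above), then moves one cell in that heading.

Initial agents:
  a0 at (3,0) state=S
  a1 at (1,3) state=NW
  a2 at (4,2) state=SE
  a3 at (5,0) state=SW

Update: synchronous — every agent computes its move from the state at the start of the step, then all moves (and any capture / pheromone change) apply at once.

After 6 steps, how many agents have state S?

t=1: a0@(4,0):S a1@(0,2):NW a2@(5,3):SE a3@(0,3):SW
t=2: a0@(5,0):S a1@(5,1):NW a2@(0,0):SE a3@(1,2):SW
t=3: a0@(0,0):S a1@(4,0):NW a2@(1,1):SE a3@(2,1):SW
t=4: a0@(1,0):S a1@(3,3):NW a2@(2,2):SE a3@(3,0):SW
t=5: a0@(2,0):S a1@(2,2):NW a2@(3,3):SE a3@(4,3):SW
t=6: a0@(3,0):S a1@(1,1):NW a2@(4,0):SE a3@(5,2):SW

1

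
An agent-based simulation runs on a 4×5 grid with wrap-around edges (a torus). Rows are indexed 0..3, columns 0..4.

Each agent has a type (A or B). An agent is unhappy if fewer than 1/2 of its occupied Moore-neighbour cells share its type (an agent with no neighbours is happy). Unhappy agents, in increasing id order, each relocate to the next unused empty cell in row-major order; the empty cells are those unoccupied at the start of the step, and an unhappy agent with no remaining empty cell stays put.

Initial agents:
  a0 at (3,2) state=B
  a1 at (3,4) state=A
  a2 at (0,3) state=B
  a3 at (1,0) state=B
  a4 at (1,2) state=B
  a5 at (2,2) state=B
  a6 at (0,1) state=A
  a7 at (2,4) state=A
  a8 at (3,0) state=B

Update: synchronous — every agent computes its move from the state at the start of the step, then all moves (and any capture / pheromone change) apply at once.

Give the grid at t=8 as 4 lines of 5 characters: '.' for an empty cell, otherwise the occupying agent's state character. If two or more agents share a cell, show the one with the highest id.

A.BBA
A.BB.
..B..
..B..

t=1: a0@(3,2):B a1@(0,0):A a2@(0,3):B a3@(0,2):B a4@(1,2):B a5@(2,2):B a6@(0,4):A a7@(1,1):A a8@(1,3):B
t=2: a0@(3,2):B a1@(0,0):A a2@(0,3):B a3@(0,2):B a4@(1,2):B a5@(2,2):B a6@(0,1):A a7@(1,0):A a8@(1,3):B
t=3: a0@(3,2):B a1@(0,0):A a2@(0,3):B a3@(0,2):B a4@(1,2):B a5@(2,2):B a6@(0,4):A a7@(1,0):A a8@(1,3):B
t=4: (unchanged — steady state)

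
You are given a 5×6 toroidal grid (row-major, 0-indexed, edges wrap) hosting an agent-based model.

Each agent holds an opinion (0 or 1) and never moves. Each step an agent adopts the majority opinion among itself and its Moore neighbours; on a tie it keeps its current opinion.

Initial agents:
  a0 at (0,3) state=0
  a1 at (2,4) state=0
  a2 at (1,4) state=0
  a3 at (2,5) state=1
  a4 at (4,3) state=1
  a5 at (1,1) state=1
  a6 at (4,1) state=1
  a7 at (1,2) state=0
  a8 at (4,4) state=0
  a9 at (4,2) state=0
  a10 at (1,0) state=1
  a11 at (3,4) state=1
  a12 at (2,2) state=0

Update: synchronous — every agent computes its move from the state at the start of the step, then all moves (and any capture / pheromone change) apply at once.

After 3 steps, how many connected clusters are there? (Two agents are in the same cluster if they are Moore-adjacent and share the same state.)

3

t=1: a0@(0,3):0 a1@(2,4):0 a2@(1,4):0 a3@(2,5):1 a4@(4,3):0 a5@(1,1):1 a6@(4,1):1 a7@(1,2):0 a8@(4,4):0 a9@(4,2):0 a10@(1,0):1 a11@(3,4):1 a12@(2,2):0
t=2: a0@(0,3):0 a1@(2,4):0 a2@(1,4):0 a3@(2,5):1 a4@(4,3):0 a5@(1,1):1 a6@(4,1):1 a7@(1,2):0 a8@(4,4):0 a9@(4,2):0 a10@(1,0):1 a11@(3,4):0 a12@(2,2):0
t=3: a0@(0,3):0 a1@(2,4):0 a2@(1,4):0 a3@(2,5):0 a4@(4,3):0 a5@(1,1):1 a6@(4,1):1 a7@(1,2):0 a8@(4,4):0 a9@(4,2):0 a10@(1,0):1 a11@(3,4):0 a12@(2,2):0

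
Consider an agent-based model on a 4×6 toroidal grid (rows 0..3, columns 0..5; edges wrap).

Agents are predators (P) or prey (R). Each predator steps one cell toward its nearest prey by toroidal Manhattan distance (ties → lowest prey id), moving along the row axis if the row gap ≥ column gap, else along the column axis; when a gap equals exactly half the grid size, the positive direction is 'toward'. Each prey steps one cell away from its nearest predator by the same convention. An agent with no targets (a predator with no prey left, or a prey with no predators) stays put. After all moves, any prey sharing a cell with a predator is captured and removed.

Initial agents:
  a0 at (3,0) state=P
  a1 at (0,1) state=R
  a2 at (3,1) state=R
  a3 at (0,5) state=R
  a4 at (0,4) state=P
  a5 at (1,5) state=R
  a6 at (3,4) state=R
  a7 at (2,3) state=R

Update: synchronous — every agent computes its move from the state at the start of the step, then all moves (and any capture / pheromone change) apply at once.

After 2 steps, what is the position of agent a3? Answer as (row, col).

(0, 1)

t=1: a0@(3,1):P a1@(1,1):R a2@(3,2):R a3@(0,0):R a4@(0,5):P a5@(2,5):R a6@(2,4):R a7@(1,3):R
t=2: a0@(3,2):P a1@(0,1):R a2@(3,3):R a3@(0,1):R a4@(0,0):P a5@(1,5):R a6@(1,4):R a7@(1,2):R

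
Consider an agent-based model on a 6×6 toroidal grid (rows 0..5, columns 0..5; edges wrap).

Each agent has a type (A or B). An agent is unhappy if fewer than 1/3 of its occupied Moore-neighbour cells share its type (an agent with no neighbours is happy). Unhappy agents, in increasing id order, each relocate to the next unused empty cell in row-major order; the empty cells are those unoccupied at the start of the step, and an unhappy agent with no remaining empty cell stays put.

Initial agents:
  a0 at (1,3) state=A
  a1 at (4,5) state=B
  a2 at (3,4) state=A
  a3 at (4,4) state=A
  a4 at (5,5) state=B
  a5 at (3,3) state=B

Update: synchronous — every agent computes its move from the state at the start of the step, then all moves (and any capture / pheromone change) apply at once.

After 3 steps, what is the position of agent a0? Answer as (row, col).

(1, 3)

t=1: a0@(1,3):A a1@(4,5):B a2@(3,4):A a3@(0,0):A a4@(5,5):B a5@(0,1):B
t=2: a0@(1,3):A a1@(4,5):B a2@(0,2):A a3@(0,3):A a4@(5,5):B a5@(0,4):B
t=3: (unchanged — steady state)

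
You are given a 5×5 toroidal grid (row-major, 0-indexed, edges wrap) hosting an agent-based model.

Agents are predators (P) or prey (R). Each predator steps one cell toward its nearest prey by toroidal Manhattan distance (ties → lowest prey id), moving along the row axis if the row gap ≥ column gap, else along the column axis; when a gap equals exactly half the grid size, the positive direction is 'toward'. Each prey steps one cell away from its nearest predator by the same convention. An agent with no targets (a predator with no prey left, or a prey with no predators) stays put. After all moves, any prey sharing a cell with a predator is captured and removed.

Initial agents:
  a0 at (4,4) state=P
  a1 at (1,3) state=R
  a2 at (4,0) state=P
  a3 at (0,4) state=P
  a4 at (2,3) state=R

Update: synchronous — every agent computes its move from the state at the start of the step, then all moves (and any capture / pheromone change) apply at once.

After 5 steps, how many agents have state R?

2

t=1: a0@(0,4):P a1@(2,3):R a2@(0,0):P a3@(1,4):P a4@(1,3):R
t=2: a0@(1,4):P a1@(3,3):R a2@(0,4):P a3@(1,3):P a4@(1,2):R
t=3: a0@(1,3):P a1@(4,3):R a2@(4,4):P a3@(1,2):P a4@(1,1):R
t=4: a0@(0,3):P a1@(4,2):R a2@(4,3):P a3@(1,1):P a4@(1,0):R
t=5: a0@(4,3):P a1@(4,1):R a2@(4,2):P a3@(1,0):P a4@(1,4):R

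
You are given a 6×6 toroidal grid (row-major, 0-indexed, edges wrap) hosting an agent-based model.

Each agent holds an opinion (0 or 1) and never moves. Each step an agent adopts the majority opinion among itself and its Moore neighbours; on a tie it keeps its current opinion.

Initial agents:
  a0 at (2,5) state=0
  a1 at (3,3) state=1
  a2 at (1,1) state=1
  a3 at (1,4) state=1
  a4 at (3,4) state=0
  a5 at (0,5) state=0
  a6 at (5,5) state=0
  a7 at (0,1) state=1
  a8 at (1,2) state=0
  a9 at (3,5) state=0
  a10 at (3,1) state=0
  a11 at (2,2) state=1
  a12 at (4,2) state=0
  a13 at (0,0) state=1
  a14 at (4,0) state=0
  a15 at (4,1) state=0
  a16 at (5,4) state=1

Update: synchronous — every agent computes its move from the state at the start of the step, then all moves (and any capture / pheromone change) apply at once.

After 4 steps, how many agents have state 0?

11

t=1: a0@(2,5):0 a1@(3,3):1 a2@(1,1):1 a3@(1,4):0 a4@(3,4):0 a5@(0,5):1 a6@(5,5):0 a7@(0,1):1 a8@(1,2):1 a9@(3,5):0 a10@(3,1):0 a11@(2,2):1 a12@(4,2):0 a13@(0,0):1 a14@(4,0):0 a15@(4,1):0 a16@(5,4):0
t=2: a0@(2,5):0 a1@(3,3):1 a2@(1,1):1 a3@(1,4):0 a4@(3,4):0 a5@(0,5):0 a6@(5,5):0 a7@(0,1):1 a8@(1,2):1 a9@(3,5):0 a10@(3,1):0 a11@(2,2):1 a12@(4,2):0 a13@(0,0):1 a14@(4,0):0 a15@(4,1):0 a16@(5,4):0
t=3: (unchanged — steady state)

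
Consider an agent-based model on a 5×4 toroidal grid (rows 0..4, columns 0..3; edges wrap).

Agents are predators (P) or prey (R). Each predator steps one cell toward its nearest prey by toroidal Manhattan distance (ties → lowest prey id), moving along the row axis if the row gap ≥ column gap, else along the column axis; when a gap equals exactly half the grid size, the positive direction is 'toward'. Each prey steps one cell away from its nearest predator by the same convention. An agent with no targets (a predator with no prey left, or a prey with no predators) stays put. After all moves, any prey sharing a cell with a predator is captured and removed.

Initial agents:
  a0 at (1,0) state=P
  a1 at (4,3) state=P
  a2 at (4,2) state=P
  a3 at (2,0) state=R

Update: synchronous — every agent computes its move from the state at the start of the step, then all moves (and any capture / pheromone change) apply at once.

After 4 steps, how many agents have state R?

1

t=1: a0@(2,0):P a1@(3,3):P a2@(3,2):P a3@(3,0):R
t=2: a0@(3,0):P a1@(3,0):P a2@(3,3):P a3@(4,0):R
t=3: a0@(4,0):P a1@(4,0):P a2@(4,3):P a3@(0,0):R
t=4: a0@(0,0):P a1@(0,0):P a2@(0,3):P a3@(1,0):R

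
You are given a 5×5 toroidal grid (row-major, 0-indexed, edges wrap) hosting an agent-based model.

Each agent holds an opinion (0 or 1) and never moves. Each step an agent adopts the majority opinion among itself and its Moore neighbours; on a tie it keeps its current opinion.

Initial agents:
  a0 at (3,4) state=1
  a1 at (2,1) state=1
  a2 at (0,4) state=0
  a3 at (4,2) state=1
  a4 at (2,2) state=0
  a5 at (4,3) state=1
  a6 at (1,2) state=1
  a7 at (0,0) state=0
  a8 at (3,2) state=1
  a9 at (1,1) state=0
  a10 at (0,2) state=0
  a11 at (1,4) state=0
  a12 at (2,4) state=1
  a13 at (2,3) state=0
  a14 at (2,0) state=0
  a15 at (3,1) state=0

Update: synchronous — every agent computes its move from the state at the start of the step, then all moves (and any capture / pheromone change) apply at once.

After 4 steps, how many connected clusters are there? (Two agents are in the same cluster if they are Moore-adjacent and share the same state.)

2

t=1: a0@(3,4):1 a1@(2,1):0 a2@(0,4):0 a3@(4,2):1 a4@(2,2):0 a5@(4,3):1 a6@(1,2):0 a7@(0,0):0 a8@(3,2):1 a9@(1,1):0 a10@(0,2):1 a11@(1,4):0 a12@(2,4):0 a13@(2,3):1 a14@(2,0):0 a15@(3,1):0
t=2: a0@(3,4):1 a1@(2,1):0 a2@(0,4):0 a3@(4,2):1 a4@(2,2):0 a5@(4,3):1 a6@(1,2):0 a7@(0,0):0 a8@(3,2):1 a9@(1,1):0 a10@(0,2):1 a11@(1,4):0 a12@(2,4):0 a13@(2,3):0 a14@(2,0):0 a15@(3,1):0
t=3: a0@(3,4):0 a1@(2,1):0 a2@(0,4):0 a3@(4,2):1 a4@(2,2):0 a5@(4,3):1 a6@(1,2):0 a7@(0,0):0 a8@(3,2):0 a9@(1,1):0 a10@(0,2):1 a11@(1,4):0 a12@(2,4):0 a13@(2,3):0 a14@(2,0):0 a15@(3,1):0
t=4: (unchanged — steady state)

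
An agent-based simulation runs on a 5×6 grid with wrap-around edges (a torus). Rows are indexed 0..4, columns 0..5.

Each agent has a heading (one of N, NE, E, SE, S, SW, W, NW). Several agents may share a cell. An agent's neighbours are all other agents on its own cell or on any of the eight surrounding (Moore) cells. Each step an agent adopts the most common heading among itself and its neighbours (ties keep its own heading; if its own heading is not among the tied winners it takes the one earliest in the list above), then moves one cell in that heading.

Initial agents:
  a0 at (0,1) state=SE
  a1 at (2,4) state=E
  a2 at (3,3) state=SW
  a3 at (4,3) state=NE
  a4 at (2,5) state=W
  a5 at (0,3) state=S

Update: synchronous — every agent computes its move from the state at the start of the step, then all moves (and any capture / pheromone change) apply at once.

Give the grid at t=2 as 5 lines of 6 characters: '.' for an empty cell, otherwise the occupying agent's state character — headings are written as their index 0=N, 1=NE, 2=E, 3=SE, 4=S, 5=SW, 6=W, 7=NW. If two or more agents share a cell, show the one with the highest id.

.5....
......
2..4.1
......
......

t=1: a0@(1,2):SE a1@(2,5):E a2@(4,2):SW a3@(3,4):NE a4@(2,4):W a5@(1,3):S
t=2: a0@(2,3):SE a1@(2,0):E a2@(0,1):SW a3@(2,5):NE a4@(2,3):W a5@(2,3):S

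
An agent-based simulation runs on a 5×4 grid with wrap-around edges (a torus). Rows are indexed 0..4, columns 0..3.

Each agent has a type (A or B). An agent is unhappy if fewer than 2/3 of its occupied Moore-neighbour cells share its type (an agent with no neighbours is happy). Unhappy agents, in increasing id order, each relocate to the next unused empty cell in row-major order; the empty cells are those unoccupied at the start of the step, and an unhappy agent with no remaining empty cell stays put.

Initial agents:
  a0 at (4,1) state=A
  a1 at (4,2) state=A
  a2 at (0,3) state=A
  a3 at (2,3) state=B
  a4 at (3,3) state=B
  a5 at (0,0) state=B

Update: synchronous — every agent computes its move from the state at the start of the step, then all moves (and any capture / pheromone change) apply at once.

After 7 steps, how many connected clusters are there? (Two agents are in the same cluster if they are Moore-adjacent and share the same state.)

2

t=1: a0@(0,1):A a1@(4,2):A a2@(0,2):A a3@(2,3):B a4@(1,0):B a5@(1,1):B
t=2: a0@(0,0):A a1@(4,2):A a2@(0,2):A a3@(2,3):B a4@(1,0):B a5@(0,3):B
t=3: a0@(0,1):A a1@(1,1):A a2@(1,2):A a3@(2,3):B a4@(1,0):B a5@(1,3):B
t=4: a0@(0,1):A a1@(1,1):A a2@(0,0):A a3@(2,3):B a4@(0,2):B a5@(1,3):B
t=5: a0@(0,1):A a1@(1,1):A a2@(0,0):A a3@(2,3):B a4@(0,3):B a5@(1,3):B
t=6: a0@(0,1):A a1@(1,1):A a2@(0,2):A a3@(2,3):B a4@(1,0):B a5@(1,3):B
t=7: a0@(0,1):A a1@(1,1):A a2@(0,2):A a3@(2,3):B a4@(0,0):B a5@(1,3):B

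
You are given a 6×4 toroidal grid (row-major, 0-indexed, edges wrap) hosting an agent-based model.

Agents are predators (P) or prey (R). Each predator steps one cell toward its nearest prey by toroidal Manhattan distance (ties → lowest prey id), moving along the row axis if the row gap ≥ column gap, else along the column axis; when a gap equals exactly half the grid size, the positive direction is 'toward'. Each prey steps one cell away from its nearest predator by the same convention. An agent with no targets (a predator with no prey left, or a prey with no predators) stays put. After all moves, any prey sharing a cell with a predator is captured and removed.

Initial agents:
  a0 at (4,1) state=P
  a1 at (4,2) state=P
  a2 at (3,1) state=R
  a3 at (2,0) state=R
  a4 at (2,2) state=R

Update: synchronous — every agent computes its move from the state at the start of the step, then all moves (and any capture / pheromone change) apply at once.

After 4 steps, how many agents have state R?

3

t=1: a0@(3,1):P a1@(3,2):P a2@(2,1):R a3@(1,0):R a4@(1,2):R
t=2: a0@(2,1):P a1@(2,2):P a2@(1,1):R a3@(0,0):R a4@(0,2):R
t=3: a0@(1,1):P a1@(1,2):P a2@(0,1):R a3@(5,0):R a4@(5,2):R
t=4: a0@(0,1):P a1@(0,2):P a2@(5,1):R a3@(4,0):R a4@(4,2):R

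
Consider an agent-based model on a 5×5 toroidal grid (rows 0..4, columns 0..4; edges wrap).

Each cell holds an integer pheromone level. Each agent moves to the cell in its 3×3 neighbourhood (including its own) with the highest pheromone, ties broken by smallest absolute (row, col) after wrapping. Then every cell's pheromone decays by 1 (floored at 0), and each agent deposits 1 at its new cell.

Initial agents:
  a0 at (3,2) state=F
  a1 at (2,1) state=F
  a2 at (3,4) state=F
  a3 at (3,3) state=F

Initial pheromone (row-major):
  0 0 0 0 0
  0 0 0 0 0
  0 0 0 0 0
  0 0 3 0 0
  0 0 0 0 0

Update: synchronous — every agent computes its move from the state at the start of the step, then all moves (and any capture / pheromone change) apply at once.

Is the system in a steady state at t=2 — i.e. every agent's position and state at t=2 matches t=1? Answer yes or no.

yes

t=1: a0@(3,2) a1@(3,2) a2@(2,0) a3@(3,2) | pheromone: 0 0 0 0 0 / 0 0 0 0 0 / 1 0 0 0 0 / 0 0 5 0 0 / 0 0 0 0 0
t=2: a0@(3,2) a1@(3,2) a2@(2,0) a3@(3,2) | pheromone: 0 0 0 0 0 / 0 0 0 0 0 / 1 0 0 0 0 / 0 0 7 0 0 / 0 0 0 0 0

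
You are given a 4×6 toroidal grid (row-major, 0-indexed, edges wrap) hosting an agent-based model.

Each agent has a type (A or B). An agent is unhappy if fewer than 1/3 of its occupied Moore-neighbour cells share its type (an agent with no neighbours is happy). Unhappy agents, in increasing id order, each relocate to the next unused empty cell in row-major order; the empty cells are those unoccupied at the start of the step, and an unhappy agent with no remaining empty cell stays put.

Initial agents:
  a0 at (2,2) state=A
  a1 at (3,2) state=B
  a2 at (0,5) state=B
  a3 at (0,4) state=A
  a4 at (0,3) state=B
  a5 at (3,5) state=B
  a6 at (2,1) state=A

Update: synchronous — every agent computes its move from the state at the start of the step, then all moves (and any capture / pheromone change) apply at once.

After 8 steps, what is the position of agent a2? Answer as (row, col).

t=1: a0@(2,2):A a1@(3,2):B a2@(0,5):B a3@(0,0):A a4@(0,3):B a5@(3,5):B a6@(2,1):A
t=2: a0@(2,2):A a1@(3,2):B a2@(0,5):B a3@(0,1):A a4@(0,3):B a5@(3,5):B a6@(2,1):A
t=3: a0@(2,2):A a1@(0,0):B a2@(0,5):B a3@(0,2):A a4@(0,3):B a5@(3,5):B a6@(2,1):A
t=4: a0@(2,2):A a1@(0,0):B a2@(0,5):B a3@(0,1):A a4@(0,4):B a5@(3,5):B a6@(2,1):A
t=5: a0@(2,2):A a1@(0,0):B a2@(0,5):B a3@(0,2):A a4@(0,4):B a5@(3,5):B a6@(2,1):A
t=6: (unchanged — steady state)

(0, 5)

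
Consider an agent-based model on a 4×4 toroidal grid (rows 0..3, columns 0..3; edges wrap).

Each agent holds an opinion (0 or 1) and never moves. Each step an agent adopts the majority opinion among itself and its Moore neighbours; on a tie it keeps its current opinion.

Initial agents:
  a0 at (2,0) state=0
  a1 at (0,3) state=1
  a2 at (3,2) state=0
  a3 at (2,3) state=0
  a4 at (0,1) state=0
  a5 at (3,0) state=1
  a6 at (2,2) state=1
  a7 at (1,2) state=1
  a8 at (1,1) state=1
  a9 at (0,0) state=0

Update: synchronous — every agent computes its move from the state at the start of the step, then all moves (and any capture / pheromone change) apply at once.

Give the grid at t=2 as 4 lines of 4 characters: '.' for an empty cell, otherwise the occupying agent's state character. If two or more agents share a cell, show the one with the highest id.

t=1: a0@(2,0):0 a1@(0,3):1 a2@(3,2):0 a3@(2,3):0 a4@(0,1):0 a5@(3,0):0 a6@(2,2):1 a7@(1,2):1 a8@(1,1):1 a9@(0,0):1
t=2: (unchanged — steady state)

10.1
.11.
0.10
0.0.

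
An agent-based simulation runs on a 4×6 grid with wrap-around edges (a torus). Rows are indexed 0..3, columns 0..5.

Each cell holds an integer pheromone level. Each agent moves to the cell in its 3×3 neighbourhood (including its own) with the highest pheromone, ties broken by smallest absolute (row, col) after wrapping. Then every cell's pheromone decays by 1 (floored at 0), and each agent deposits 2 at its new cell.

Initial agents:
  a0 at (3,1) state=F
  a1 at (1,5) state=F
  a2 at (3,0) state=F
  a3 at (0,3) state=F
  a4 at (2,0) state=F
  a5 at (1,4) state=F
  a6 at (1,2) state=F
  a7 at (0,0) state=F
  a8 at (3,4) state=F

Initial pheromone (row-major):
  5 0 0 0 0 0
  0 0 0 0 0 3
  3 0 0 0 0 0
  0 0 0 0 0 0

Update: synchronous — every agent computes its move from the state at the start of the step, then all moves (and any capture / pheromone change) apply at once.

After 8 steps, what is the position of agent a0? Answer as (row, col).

(0, 0)

t=1: a0@(0,0) a1@(0,0) a2@(0,0) a3@(0,2) a4@(1,5) a5@(1,5) a6@(0,1) a7@(0,0) a8@(0,3) | pheromone: 12 2 2 2 0 0 / 0 0 0 0 0 6 / 2 0 0 0 0 0 / 0 0 0 0 0 0
t=2: a0@(0,0) a1@(0,0) a2@(0,0) a3@(0,1) a4@(0,0) a5@(0,0) a6@(0,0) a7@(0,0) a8@(0,2) | pheromone: 25 3 3 1 0 0 / 0 0 0 0 0 5 / 1 0 0 0 0 0 / 0 0 0 0 0 0
t=3: a0@(0,0) a1@(0,0) a2@(0,0) a3@(0,0) a4@(0,0) a5@(0,0) a6@(0,0) a7@(0,0) a8@(0,1) | pheromone: 40 4 2 0 0 0 / 0 0 0 0 0 4 / 0 0 0 0 0 0 / 0 0 0 0 0 0
t=4: a0@(0,0) a1@(0,0) a2@(0,0) a3@(0,0) a4@(0,0) a5@(0,0) a6@(0,0) a7@(0,0) a8@(0,0) | pheromone: 57 3 1 0 0 0 / 0 0 0 0 0 3 / 0 0 0 0 0 0 / 0 0 0 0 0 0
t=5: a0@(0,0) a1@(0,0) a2@(0,0) a3@(0,0) a4@(0,0) a5@(0,0) a6@(0,0) a7@(0,0) a8@(0,0) | pheromone: 74 2 0 0 0 0 / 0 0 0 0 0 2 / 0 0 0 0 0 0 / 0 0 0 0 0 0
t=6: a0@(0,0) a1@(0,0) a2@(0,0) a3@(0,0) a4@(0,0) a5@(0,0) a6@(0,0) a7@(0,0) a8@(0,0) | pheromone: 91 1 0 0 0 0 / 0 0 0 0 0 1 / 0 0 0 0 0 0 / 0 0 0 0 0 0
t=7: a0@(0,0) a1@(0,0) a2@(0,0) a3@(0,0) a4@(0,0) a5@(0,0) a6@(0,0) a7@(0,0) a8@(0,0) | pheromone: 108 0 0 0 0 0 / 0 0 0 0 0 0 / 0 0 0 0 0 0 / 0 0 0 0 0 0
t=8: a0@(0,0) a1@(0,0) a2@(0,0) a3@(0,0) a4@(0,0) a5@(0,0) a6@(0,0) a7@(0,0) a8@(0,0) | pheromone: 125 0 0 0 0 0 / 0 0 0 0 0 0 / 0 0 0 0 0 0 / 0 0 0 0 0 0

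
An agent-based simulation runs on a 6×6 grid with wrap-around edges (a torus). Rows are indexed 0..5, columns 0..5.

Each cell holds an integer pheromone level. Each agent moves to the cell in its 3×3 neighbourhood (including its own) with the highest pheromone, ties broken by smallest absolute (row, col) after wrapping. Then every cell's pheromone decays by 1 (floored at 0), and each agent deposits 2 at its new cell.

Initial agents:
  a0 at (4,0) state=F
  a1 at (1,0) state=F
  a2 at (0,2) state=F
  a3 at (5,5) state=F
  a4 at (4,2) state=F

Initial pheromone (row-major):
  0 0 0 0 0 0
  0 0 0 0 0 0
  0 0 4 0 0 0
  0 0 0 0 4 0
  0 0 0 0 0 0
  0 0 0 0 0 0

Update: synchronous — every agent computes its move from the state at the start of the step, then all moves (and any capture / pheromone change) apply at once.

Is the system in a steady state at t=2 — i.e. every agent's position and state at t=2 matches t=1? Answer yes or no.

no

t=1: a0@(3,0) a1@(0,0) a2@(0,1) a3@(0,0) a4@(3,1) | pheromone: 4 2 0 0 0 0 / 0 0 0 0 0 0 / 0 0 3 0 0 0 / 2 2 0 0 3 0 / 0 0 0 0 0 0 / 0 0 0 0 0 0
t=2: a0@(3,0) a1@(0,0) a2@(0,0) a3@(0,0) a4@(2,2) | pheromone: 9 1 0 0 0 0 / 0 0 0 0 0 0 / 0 0 4 0 0 0 / 3 1 0 0 2 0 / 0 0 0 0 0 0 / 0 0 0 0 0 0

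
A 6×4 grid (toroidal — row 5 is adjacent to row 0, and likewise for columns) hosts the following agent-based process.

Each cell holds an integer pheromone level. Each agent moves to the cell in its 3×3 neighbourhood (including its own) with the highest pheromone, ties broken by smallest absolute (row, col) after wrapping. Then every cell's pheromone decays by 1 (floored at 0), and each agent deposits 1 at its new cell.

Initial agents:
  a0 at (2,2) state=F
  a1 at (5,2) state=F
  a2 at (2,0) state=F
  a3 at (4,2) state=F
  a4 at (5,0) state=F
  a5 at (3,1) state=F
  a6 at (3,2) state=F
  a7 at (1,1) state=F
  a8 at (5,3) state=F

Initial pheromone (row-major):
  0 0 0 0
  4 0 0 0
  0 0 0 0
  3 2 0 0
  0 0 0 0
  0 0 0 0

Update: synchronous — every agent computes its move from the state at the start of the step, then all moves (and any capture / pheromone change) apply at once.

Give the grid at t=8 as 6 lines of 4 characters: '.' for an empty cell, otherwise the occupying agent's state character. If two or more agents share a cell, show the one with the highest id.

....
F...
....
.F..
....
....

t=1: a0@(3,1) a1@(0,1) a2@(1,0) a3@(3,1) a4@(0,0) a5@(3,0) a6@(3,1) a7@(1,0) a8@(0,0) | pheromone: 2 1 0 0 / 5 0 0 0 / 0 0 0 0 / 3 4 0 0 / 0 0 0 0 / 0 0 0 0
t=2: a0@(3,1) a1@(1,0) a2@(1,0) a3@(3,1) a4@(1,0) a5@(3,1) a6@(3,1) a7@(1,0) a8@(1,0) | pheromone: 1 0 0 0 / 9 0 0 0 / 0 0 0 0 / 2 7 0 0 / 0 0 0 0 / 0 0 0 0
t=3: a0@(3,1) a1@(1,0) a2@(1,0) a3@(3,1) a4@(1,0) a5@(3,1) a6@(3,1) a7@(1,0) a8@(1,0) | pheromone: 0 0 0 0 / 13 0 0 0 / 0 0 0 0 / 1 10 0 0 / 0 0 0 0 / 0 0 0 0
t=4: a0@(3,1) a1@(1,0) a2@(1,0) a3@(3,1) a4@(1,0) a5@(3,1) a6@(3,1) a7@(1,0) a8@(1,0) | pheromone: 0 0 0 0 / 17 0 0 0 / 0 0 0 0 / 0 13 0 0 / 0 0 0 0 / 0 0 0 0
t=5: a0@(3,1) a1@(1,0) a2@(1,0) a3@(3,1) a4@(1,0) a5@(3,1) a6@(3,1) a7@(1,0) a8@(1,0) | pheromone: 0 0 0 0 / 21 0 0 0 / 0 0 0 0 / 0 16 0 0 / 0 0 0 0 / 0 0 0 0
t=6: a0@(3,1) a1@(1,0) a2@(1,0) a3@(3,1) a4@(1,0) a5@(3,1) a6@(3,1) a7@(1,0) a8@(1,0) | pheromone: 0 0 0 0 / 25 0 0 0 / 0 0 0 0 / 0 19 0 0 / 0 0 0 0 / 0 0 0 0
t=7: a0@(3,1) a1@(1,0) a2@(1,0) a3@(3,1) a4@(1,0) a5@(3,1) a6@(3,1) a7@(1,0) a8@(1,0) | pheromone: 0 0 0 0 / 29 0 0 0 / 0 0 0 0 / 0 22 0 0 / 0 0 0 0 / 0 0 0 0
t=8: a0@(3,1) a1@(1,0) a2@(1,0) a3@(3,1) a4@(1,0) a5@(3,1) a6@(3,1) a7@(1,0) a8@(1,0) | pheromone: 0 0 0 0 / 33 0 0 0 / 0 0 0 0 / 0 25 0 0 / 0 0 0 0 / 0 0 0 0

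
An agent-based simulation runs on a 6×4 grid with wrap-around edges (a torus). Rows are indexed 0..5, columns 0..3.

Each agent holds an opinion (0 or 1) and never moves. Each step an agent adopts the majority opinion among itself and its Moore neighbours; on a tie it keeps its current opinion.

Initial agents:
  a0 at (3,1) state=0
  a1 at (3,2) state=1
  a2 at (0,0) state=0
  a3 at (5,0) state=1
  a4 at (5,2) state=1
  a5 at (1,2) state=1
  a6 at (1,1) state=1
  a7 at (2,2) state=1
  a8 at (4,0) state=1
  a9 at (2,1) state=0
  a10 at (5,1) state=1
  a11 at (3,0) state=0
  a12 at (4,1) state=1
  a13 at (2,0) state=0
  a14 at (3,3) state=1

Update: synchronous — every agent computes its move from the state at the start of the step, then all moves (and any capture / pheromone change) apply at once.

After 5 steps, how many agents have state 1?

11

t=1: a0@(3,1):0 a1@(3,2):1 a2@(0,0):1 a3@(5,0):1 a4@(5,2):1 a5@(1,2):1 a6@(1,1):1 a7@(2,2):1 a8@(4,0):1 a9@(2,1):0 a10@(5,1):1 a11@(3,0):0 a12@(4,1):1 a13@(2,0):0 a14@(3,3):1
t=2: (unchanged — steady state)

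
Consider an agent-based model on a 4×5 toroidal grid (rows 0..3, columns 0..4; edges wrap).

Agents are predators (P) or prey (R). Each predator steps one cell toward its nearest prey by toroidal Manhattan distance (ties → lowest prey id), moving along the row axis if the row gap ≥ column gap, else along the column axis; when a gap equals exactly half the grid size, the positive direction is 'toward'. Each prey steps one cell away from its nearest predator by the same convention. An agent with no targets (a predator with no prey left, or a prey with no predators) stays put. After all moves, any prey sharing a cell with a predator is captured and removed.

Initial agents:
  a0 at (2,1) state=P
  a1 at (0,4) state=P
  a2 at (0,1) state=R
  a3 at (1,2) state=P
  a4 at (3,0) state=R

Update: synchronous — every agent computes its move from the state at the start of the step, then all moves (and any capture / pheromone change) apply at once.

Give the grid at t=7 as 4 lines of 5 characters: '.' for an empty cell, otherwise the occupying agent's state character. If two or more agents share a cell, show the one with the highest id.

t=1: a0@(3,1):P a1@(0,0):P a3@(0,2):P
t=2: (unchanged — steady state)

P.P..
.....
.....
.P...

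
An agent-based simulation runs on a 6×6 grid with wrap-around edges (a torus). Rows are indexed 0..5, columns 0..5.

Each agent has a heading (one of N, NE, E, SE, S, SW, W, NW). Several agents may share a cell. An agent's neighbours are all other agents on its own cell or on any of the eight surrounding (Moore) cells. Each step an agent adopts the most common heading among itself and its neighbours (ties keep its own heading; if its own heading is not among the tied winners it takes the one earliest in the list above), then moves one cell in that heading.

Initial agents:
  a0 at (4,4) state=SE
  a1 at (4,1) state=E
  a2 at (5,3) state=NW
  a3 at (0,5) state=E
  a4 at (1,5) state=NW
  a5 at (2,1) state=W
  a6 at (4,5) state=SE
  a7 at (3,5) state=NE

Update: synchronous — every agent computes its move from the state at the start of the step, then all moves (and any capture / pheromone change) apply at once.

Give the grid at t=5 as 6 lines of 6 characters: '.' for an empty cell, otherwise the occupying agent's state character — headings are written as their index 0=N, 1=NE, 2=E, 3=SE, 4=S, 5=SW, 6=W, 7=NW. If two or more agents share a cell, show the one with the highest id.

t=1: a0@(5,5):SE a1@(4,2):E a2@(4,2):NW a3@(0,0):E a4@(0,4):NW a5@(2,0):W a6@(5,0):SE a7@(4,0):SE
t=2: a0@(0,0):SE a1@(4,3):E a2@(3,1):NW a3@(1,1):SE a4@(5,3):NW a5@(2,5):W a6@(0,1):SE a7@(5,1):SE
t=3: a0@(1,1):SE a1@(4,4):E a2@(2,0):NW a3@(2,2):SE a4@(4,2):NW a5@(2,4):W a6@(1,2):SE a7@(0,2):SE
t=4: a0@(2,2):SE a1@(4,5):E a2@(1,5):NW a3@(3,3):SE a4@(3,1):NW a5@(2,3):W a6@(2,3):SE a7@(1,3):SE
t=5: a0@(3,3):SE a1@(4,0):E a2@(0,4):NW a3@(4,4):SE a4@(2,0):NW a5@(3,4):SE a6@(3,4):SE a7@(2,4):SE

....7.
......
7...3.
...33.
2...3.
......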